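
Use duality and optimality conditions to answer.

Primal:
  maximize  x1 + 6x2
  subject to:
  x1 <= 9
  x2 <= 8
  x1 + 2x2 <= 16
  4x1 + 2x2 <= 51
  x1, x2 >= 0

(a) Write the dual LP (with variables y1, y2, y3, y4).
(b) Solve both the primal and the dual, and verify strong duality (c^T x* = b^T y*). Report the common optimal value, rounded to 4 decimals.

The standard primal-dual pair for 'max c^T x s.t. A x <= b, x >= 0' is:
  Dual:  min b^T y  s.t.  A^T y >= c,  y >= 0.

So the dual LP is:
  minimize  9y1 + 8y2 + 16y3 + 51y4
  subject to:
    y1 + y3 + 4y4 >= 1
    y2 + 2y3 + 2y4 >= 6
    y1, y2, y3, y4 >= 0

Solving the primal: x* = (0, 8).
  primal value c^T x* = 48.
Solving the dual: y* = (0, 4, 1, 0).
  dual value b^T y* = 48.
Strong duality: c^T x* = b^T y*. Confirmed.

48


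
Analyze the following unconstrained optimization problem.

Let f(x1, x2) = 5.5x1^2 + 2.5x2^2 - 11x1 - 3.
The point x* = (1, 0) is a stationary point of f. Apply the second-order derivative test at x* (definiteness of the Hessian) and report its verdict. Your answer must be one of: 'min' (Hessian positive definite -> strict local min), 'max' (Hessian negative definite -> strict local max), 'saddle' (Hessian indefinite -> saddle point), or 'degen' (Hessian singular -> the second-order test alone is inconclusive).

Compute the Hessian H = grad^2 f:
  H = [[11, 0], [0, 5]]
Verify stationarity: grad f(x*) = H x* + g = (0, 0).
Eigenvalues of H: 5, 11.
Both eigenvalues > 0, so H is positive definite -> x* is a strict local min.

min


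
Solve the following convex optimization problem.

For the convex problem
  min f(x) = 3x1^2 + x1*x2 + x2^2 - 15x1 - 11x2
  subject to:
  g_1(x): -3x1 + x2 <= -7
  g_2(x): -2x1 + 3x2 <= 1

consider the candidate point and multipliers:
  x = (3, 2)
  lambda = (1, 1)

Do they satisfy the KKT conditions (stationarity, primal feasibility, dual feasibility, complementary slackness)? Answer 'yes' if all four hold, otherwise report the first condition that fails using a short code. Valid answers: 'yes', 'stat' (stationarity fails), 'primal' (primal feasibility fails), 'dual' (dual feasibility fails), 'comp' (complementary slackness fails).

Gradient of f: grad f(x) = Q x + c = (5, -4)
Constraint values g_i(x) = a_i^T x - b_i:
  g_1((3, 2)) = 0
  g_2((3, 2)) = -1
Stationarity residual: grad f(x) + sum_i lambda_i a_i = (0, 0)
  -> stationarity OK
Primal feasibility (all g_i <= 0): OK
Dual feasibility (all lambda_i >= 0): OK
Complementary slackness (lambda_i * g_i(x) = 0 for all i): FAILS

Verdict: the first failing condition is complementary_slackness -> comp.

comp


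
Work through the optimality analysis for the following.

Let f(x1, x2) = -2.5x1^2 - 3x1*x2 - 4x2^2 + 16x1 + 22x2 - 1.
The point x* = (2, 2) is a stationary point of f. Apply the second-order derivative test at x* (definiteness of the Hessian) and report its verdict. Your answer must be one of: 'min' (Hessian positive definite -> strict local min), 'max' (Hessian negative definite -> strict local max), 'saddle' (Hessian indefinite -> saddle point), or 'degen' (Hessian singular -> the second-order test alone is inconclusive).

Compute the Hessian H = grad^2 f:
  H = [[-5, -3], [-3, -8]]
Verify stationarity: grad f(x*) = H x* + g = (0, 0).
Eigenvalues of H: -9.8541, -3.1459.
Both eigenvalues < 0, so H is negative definite -> x* is a strict local max.

max


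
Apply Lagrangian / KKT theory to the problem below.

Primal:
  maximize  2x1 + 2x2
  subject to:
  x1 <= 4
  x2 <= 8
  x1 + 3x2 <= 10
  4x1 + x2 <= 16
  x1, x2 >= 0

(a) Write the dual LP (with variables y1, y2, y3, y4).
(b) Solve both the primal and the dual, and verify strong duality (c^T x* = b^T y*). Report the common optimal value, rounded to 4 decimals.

The standard primal-dual pair for 'max c^T x s.t. A x <= b, x >= 0' is:
  Dual:  min b^T y  s.t.  A^T y >= c,  y >= 0.

So the dual LP is:
  minimize  4y1 + 8y2 + 10y3 + 16y4
  subject to:
    y1 + y3 + 4y4 >= 2
    y2 + 3y3 + y4 >= 2
    y1, y2, y3, y4 >= 0

Solving the primal: x* = (3.4545, 2.1818).
  primal value c^T x* = 11.2727.
Solving the dual: y* = (0, 0, 0.5455, 0.3636).
  dual value b^T y* = 11.2727.
Strong duality: c^T x* = b^T y*. Confirmed.

11.2727


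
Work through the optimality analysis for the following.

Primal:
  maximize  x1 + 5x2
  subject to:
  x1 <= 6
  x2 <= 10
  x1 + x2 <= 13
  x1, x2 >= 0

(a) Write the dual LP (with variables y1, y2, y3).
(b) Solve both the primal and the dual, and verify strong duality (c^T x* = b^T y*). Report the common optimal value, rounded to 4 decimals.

The standard primal-dual pair for 'max c^T x s.t. A x <= b, x >= 0' is:
  Dual:  min b^T y  s.t.  A^T y >= c,  y >= 0.

So the dual LP is:
  minimize  6y1 + 10y2 + 13y3
  subject to:
    y1 + y3 >= 1
    y2 + y3 >= 5
    y1, y2, y3 >= 0

Solving the primal: x* = (3, 10).
  primal value c^T x* = 53.
Solving the dual: y* = (0, 4, 1).
  dual value b^T y* = 53.
Strong duality: c^T x* = b^T y*. Confirmed.

53


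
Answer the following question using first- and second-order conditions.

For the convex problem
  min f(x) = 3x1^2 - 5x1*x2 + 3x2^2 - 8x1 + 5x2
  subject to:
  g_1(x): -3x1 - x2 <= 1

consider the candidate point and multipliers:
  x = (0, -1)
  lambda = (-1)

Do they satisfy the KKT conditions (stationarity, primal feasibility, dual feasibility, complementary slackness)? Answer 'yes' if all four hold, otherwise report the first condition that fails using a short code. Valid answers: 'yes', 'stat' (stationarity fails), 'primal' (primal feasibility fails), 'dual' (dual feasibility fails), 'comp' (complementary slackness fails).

Gradient of f: grad f(x) = Q x + c = (-3, -1)
Constraint values g_i(x) = a_i^T x - b_i:
  g_1((0, -1)) = 0
Stationarity residual: grad f(x) + sum_i lambda_i a_i = (0, 0)
  -> stationarity OK
Primal feasibility (all g_i <= 0): OK
Dual feasibility (all lambda_i >= 0): FAILS
Complementary slackness (lambda_i * g_i(x) = 0 for all i): OK

Verdict: the first failing condition is dual_feasibility -> dual.

dual


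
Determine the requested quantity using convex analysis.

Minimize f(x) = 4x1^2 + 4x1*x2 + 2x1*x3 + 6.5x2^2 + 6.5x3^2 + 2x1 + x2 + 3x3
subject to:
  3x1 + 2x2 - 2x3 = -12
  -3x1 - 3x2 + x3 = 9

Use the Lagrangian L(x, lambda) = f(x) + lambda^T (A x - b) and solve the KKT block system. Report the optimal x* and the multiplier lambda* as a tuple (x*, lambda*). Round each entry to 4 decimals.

Form the Lagrangian:
  L(x, lambda) = (1/2) x^T Q x + c^T x + lambda^T (A x - b)
Stationarity (grad_x L = 0): Q x + c + A^T lambda = 0.
Primal feasibility: A x = b.

This gives the KKT block system:
  [ Q   A^T ] [ x     ]   [-c ]
  [ A    0  ] [ lambda ] = [ b ]

Solving the linear system:
  x*      = (-3.3121, 0.9841, 2.0159)
  lambda* = (17.0732, 11.5637)
  f(x*)   = 50.6067

x* = (-3.3121, 0.9841, 2.0159), lambda* = (17.0732, 11.5637)


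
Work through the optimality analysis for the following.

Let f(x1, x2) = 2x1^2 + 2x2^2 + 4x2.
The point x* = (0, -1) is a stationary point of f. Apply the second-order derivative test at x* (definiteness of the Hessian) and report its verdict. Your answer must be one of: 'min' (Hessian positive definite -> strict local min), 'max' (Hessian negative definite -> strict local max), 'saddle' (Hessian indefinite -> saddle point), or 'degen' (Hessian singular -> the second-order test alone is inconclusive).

Compute the Hessian H = grad^2 f:
  H = [[4, 0], [0, 4]]
Verify stationarity: grad f(x*) = H x* + g = (0, 0).
Eigenvalues of H: 4, 4.
Both eigenvalues > 0, so H is positive definite -> x* is a strict local min.

min


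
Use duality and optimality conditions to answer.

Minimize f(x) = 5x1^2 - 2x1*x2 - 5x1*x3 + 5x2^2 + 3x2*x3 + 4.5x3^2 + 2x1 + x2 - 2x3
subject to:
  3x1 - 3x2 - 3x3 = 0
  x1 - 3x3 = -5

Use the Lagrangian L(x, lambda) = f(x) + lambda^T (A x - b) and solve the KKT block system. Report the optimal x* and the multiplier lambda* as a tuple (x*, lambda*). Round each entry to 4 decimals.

Form the Lagrangian:
  L(x, lambda) = (1/2) x^T Q x + c^T x + lambda^T (A x - b)
Stationarity (grad_x L = 0): Q x + c + A^T lambda = 0.
Primal feasibility: A x = b.

This gives the KKT block system:
  [ Q   A^T ] [ x     ]   [-c ]
  [ A    0  ] [ lambda ] = [ b ]

Solving the linear system:
  x*      = (0.6907, -1.2062, 1.8969)
  lambda* = (-2.2509, 4.9175)
  f(x*)   = 10.4845

x* = (0.6907, -1.2062, 1.8969), lambda* = (-2.2509, 4.9175)


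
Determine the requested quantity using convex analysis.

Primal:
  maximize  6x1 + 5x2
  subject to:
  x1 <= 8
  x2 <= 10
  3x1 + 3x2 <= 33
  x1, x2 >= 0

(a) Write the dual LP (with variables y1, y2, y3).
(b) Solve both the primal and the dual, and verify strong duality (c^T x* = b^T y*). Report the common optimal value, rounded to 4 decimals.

The standard primal-dual pair for 'max c^T x s.t. A x <= b, x >= 0' is:
  Dual:  min b^T y  s.t.  A^T y >= c,  y >= 0.

So the dual LP is:
  minimize  8y1 + 10y2 + 33y3
  subject to:
    y1 + 3y3 >= 6
    y2 + 3y3 >= 5
    y1, y2, y3 >= 0

Solving the primal: x* = (8, 3).
  primal value c^T x* = 63.
Solving the dual: y* = (1, 0, 1.6667).
  dual value b^T y* = 63.
Strong duality: c^T x* = b^T y*. Confirmed.

63


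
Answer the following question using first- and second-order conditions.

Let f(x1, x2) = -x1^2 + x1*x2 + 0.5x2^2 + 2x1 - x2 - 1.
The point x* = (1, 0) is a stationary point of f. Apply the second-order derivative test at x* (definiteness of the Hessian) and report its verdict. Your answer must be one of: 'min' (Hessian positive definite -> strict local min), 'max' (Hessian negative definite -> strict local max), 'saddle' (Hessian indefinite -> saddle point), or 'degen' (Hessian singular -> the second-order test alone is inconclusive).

Compute the Hessian H = grad^2 f:
  H = [[-2, 1], [1, 1]]
Verify stationarity: grad f(x*) = H x* + g = (0, 0).
Eigenvalues of H: -2.3028, 1.3028.
Eigenvalues have mixed signs, so H is indefinite -> x* is a saddle point.

saddle


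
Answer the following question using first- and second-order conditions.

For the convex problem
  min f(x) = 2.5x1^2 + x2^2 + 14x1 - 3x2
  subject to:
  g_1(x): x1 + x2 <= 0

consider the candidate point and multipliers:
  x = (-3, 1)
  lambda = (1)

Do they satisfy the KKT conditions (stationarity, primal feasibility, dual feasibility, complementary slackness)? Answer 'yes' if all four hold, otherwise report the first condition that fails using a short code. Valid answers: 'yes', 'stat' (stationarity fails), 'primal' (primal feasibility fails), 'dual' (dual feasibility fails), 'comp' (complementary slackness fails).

Gradient of f: grad f(x) = Q x + c = (-1, -1)
Constraint values g_i(x) = a_i^T x - b_i:
  g_1((-3, 1)) = -2
Stationarity residual: grad f(x) + sum_i lambda_i a_i = (0, 0)
  -> stationarity OK
Primal feasibility (all g_i <= 0): OK
Dual feasibility (all lambda_i >= 0): OK
Complementary slackness (lambda_i * g_i(x) = 0 for all i): FAILS

Verdict: the first failing condition is complementary_slackness -> comp.

comp


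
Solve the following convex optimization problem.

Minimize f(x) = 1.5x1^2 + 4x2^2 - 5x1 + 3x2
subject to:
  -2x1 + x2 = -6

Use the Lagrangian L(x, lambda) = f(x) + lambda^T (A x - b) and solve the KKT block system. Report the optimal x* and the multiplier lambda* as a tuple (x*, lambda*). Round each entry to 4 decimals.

Form the Lagrangian:
  L(x, lambda) = (1/2) x^T Q x + c^T x + lambda^T (A x - b)
Stationarity (grad_x L = 0): Q x + c + A^T lambda = 0.
Primal feasibility: A x = b.

This gives the KKT block system:
  [ Q   A^T ] [ x     ]   [-c ]
  [ A    0  ] [ lambda ] = [ b ]

Solving the linear system:
  x*      = (2.7143, -0.5714)
  lambda* = (1.5714)
  f(x*)   = -2.9286

x* = (2.7143, -0.5714), lambda* = (1.5714)


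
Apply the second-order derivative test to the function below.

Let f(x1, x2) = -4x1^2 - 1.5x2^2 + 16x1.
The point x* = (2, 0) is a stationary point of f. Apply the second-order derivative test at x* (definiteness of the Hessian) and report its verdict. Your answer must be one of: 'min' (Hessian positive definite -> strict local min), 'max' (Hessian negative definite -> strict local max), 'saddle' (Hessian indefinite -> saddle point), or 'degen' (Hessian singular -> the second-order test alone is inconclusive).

Compute the Hessian H = grad^2 f:
  H = [[-8, 0], [0, -3]]
Verify stationarity: grad f(x*) = H x* + g = (0, 0).
Eigenvalues of H: -8, -3.
Both eigenvalues < 0, so H is negative definite -> x* is a strict local max.

max


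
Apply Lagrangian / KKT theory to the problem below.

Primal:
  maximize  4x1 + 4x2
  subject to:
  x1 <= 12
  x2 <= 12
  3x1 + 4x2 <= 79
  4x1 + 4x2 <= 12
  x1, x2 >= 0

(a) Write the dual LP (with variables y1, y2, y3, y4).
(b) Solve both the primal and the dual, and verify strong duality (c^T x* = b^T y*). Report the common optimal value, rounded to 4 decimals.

The standard primal-dual pair for 'max c^T x s.t. A x <= b, x >= 0' is:
  Dual:  min b^T y  s.t.  A^T y >= c,  y >= 0.

So the dual LP is:
  minimize  12y1 + 12y2 + 79y3 + 12y4
  subject to:
    y1 + 3y3 + 4y4 >= 4
    y2 + 4y3 + 4y4 >= 4
    y1, y2, y3, y4 >= 0

Solving the primal: x* = (3, 0).
  primal value c^T x* = 12.
Solving the dual: y* = (0, 0, 0, 1).
  dual value b^T y* = 12.
Strong duality: c^T x* = b^T y*. Confirmed.

12


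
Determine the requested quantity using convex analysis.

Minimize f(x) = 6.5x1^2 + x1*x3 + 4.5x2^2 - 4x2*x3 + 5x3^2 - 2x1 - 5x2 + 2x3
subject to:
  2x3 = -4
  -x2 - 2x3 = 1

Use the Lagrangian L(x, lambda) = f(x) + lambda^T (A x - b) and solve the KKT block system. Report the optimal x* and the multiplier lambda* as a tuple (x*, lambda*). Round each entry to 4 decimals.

Form the Lagrangian:
  L(x, lambda) = (1/2) x^T Q x + c^T x + lambda^T (A x - b)
Stationarity (grad_x L = 0): Q x + c + A^T lambda = 0.
Primal feasibility: A x = b.

This gives the KKT block system:
  [ Q   A^T ] [ x     ]   [-c ]
  [ A    0  ] [ lambda ] = [ b ]

Solving the linear system:
  x*      = (0.3077, 3, -2)
  lambda* = (44.8462, 30)
  f(x*)   = 64.8846

x* = (0.3077, 3, -2), lambda* = (44.8462, 30)


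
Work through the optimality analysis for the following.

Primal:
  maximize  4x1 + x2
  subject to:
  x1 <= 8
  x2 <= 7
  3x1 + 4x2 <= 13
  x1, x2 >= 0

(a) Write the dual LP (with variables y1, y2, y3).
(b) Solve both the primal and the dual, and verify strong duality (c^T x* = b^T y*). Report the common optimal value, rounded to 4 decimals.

The standard primal-dual pair for 'max c^T x s.t. A x <= b, x >= 0' is:
  Dual:  min b^T y  s.t.  A^T y >= c,  y >= 0.

So the dual LP is:
  minimize  8y1 + 7y2 + 13y3
  subject to:
    y1 + 3y3 >= 4
    y2 + 4y3 >= 1
    y1, y2, y3 >= 0

Solving the primal: x* = (4.3333, 0).
  primal value c^T x* = 17.3333.
Solving the dual: y* = (0, 0, 1.3333).
  dual value b^T y* = 17.3333.
Strong duality: c^T x* = b^T y*. Confirmed.

17.3333


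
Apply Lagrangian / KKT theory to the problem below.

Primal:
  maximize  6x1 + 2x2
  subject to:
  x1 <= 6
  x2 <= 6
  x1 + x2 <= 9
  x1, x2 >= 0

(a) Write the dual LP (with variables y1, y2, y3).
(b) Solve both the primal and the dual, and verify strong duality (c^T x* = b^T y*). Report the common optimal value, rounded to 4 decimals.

The standard primal-dual pair for 'max c^T x s.t. A x <= b, x >= 0' is:
  Dual:  min b^T y  s.t.  A^T y >= c,  y >= 0.

So the dual LP is:
  minimize  6y1 + 6y2 + 9y3
  subject to:
    y1 + y3 >= 6
    y2 + y3 >= 2
    y1, y2, y3 >= 0

Solving the primal: x* = (6, 3).
  primal value c^T x* = 42.
Solving the dual: y* = (4, 0, 2).
  dual value b^T y* = 42.
Strong duality: c^T x* = b^T y*. Confirmed.

42


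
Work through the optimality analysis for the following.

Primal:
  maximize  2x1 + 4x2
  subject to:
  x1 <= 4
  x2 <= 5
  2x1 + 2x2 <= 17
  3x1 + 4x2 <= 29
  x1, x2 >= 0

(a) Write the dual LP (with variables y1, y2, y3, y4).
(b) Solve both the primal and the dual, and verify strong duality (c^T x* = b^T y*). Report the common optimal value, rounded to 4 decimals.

The standard primal-dual pair for 'max c^T x s.t. A x <= b, x >= 0' is:
  Dual:  min b^T y  s.t.  A^T y >= c,  y >= 0.

So the dual LP is:
  minimize  4y1 + 5y2 + 17y3 + 29y4
  subject to:
    y1 + 2y3 + 3y4 >= 2
    y2 + 2y3 + 4y4 >= 4
    y1, y2, y3, y4 >= 0

Solving the primal: x* = (3, 5).
  primal value c^T x* = 26.
Solving the dual: y* = (0, 1.3333, 0, 0.6667).
  dual value b^T y* = 26.
Strong duality: c^T x* = b^T y*. Confirmed.

26


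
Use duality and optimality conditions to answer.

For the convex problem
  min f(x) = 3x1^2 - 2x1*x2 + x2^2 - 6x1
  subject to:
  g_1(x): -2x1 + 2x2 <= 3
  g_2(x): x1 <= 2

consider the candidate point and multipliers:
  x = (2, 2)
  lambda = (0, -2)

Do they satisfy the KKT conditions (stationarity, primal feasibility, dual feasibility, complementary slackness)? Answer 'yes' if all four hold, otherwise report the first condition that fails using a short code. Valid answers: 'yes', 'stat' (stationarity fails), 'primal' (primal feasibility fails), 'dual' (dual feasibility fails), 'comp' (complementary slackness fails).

Gradient of f: grad f(x) = Q x + c = (2, 0)
Constraint values g_i(x) = a_i^T x - b_i:
  g_1((2, 2)) = -3
  g_2((2, 2)) = 0
Stationarity residual: grad f(x) + sum_i lambda_i a_i = (0, 0)
  -> stationarity OK
Primal feasibility (all g_i <= 0): OK
Dual feasibility (all lambda_i >= 0): FAILS
Complementary slackness (lambda_i * g_i(x) = 0 for all i): OK

Verdict: the first failing condition is dual_feasibility -> dual.

dual


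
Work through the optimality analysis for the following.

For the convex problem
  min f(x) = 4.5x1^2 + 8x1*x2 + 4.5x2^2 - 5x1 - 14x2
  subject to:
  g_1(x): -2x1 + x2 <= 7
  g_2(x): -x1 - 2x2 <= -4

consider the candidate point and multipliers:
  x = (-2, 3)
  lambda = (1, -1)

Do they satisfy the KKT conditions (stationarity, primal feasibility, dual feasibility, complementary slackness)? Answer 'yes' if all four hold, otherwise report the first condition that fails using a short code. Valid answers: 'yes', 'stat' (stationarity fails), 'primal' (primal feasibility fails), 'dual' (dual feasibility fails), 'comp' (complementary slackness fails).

Gradient of f: grad f(x) = Q x + c = (1, -3)
Constraint values g_i(x) = a_i^T x - b_i:
  g_1((-2, 3)) = 0
  g_2((-2, 3)) = 0
Stationarity residual: grad f(x) + sum_i lambda_i a_i = (0, 0)
  -> stationarity OK
Primal feasibility (all g_i <= 0): OK
Dual feasibility (all lambda_i >= 0): FAILS
Complementary slackness (lambda_i * g_i(x) = 0 for all i): OK

Verdict: the first failing condition is dual_feasibility -> dual.

dual


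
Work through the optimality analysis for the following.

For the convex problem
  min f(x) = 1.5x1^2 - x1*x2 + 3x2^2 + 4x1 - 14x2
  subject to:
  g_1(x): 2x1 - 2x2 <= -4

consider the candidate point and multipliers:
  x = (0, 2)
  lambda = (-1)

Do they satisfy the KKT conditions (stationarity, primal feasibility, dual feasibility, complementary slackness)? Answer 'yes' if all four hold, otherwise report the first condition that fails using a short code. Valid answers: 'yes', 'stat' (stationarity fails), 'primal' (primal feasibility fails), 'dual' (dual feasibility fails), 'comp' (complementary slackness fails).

Gradient of f: grad f(x) = Q x + c = (2, -2)
Constraint values g_i(x) = a_i^T x - b_i:
  g_1((0, 2)) = 0
Stationarity residual: grad f(x) + sum_i lambda_i a_i = (0, 0)
  -> stationarity OK
Primal feasibility (all g_i <= 0): OK
Dual feasibility (all lambda_i >= 0): FAILS
Complementary slackness (lambda_i * g_i(x) = 0 for all i): OK

Verdict: the first failing condition is dual_feasibility -> dual.

dual


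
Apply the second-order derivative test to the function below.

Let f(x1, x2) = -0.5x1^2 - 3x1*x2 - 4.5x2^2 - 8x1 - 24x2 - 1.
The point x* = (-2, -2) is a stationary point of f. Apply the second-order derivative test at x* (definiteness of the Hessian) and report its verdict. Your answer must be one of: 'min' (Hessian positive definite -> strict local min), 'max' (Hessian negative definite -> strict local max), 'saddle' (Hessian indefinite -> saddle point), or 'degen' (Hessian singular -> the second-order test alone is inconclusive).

Compute the Hessian H = grad^2 f:
  H = [[-1, -3], [-3, -9]]
Verify stationarity: grad f(x*) = H x* + g = (0, 0).
Eigenvalues of H: -10, 0.
H has a zero eigenvalue (singular; negative semidefinite but not definite), so H is neither positive definite, negative definite, nor indefinite. The second-order test alone is inconclusive -> degen.
(Indeed, f is constant along the null direction of H through x*, so x* is not a strict local extremum.)

degen


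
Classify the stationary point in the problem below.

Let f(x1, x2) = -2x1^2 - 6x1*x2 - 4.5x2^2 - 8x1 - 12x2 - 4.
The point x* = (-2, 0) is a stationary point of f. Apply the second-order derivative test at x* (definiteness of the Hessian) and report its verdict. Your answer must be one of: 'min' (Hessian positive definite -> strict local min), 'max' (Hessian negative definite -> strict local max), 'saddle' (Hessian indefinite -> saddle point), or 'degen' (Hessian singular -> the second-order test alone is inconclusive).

Compute the Hessian H = grad^2 f:
  H = [[-4, -6], [-6, -9]]
Verify stationarity: grad f(x*) = H x* + g = (0, 0).
Eigenvalues of H: -13, 0.
H has a zero eigenvalue (singular; negative semidefinite but not definite), so H is neither positive definite, negative definite, nor indefinite. The second-order test alone is inconclusive -> degen.
(Indeed, f is constant along the null direction of H through x*, so x* is not a strict local extremum.)

degen


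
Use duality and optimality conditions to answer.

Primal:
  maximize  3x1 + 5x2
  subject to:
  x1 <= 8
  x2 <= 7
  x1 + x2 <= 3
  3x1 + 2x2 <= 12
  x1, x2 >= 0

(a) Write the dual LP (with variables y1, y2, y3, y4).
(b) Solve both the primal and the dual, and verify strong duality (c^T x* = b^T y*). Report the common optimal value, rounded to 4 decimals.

The standard primal-dual pair for 'max c^T x s.t. A x <= b, x >= 0' is:
  Dual:  min b^T y  s.t.  A^T y >= c,  y >= 0.

So the dual LP is:
  minimize  8y1 + 7y2 + 3y3 + 12y4
  subject to:
    y1 + y3 + 3y4 >= 3
    y2 + y3 + 2y4 >= 5
    y1, y2, y3, y4 >= 0

Solving the primal: x* = (0, 3).
  primal value c^T x* = 15.
Solving the dual: y* = (0, 0, 5, 0).
  dual value b^T y* = 15.
Strong duality: c^T x* = b^T y*. Confirmed.

15


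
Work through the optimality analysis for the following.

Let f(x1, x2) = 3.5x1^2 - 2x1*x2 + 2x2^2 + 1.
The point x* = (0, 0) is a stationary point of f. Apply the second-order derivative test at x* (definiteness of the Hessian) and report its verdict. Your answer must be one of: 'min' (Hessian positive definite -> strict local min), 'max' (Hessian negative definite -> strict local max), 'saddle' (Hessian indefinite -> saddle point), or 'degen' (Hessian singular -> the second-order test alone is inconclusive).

Compute the Hessian H = grad^2 f:
  H = [[7, -2], [-2, 4]]
Verify stationarity: grad f(x*) = H x* + g = (0, 0).
Eigenvalues of H: 3, 8.
Both eigenvalues > 0, so H is positive definite -> x* is a strict local min.

min


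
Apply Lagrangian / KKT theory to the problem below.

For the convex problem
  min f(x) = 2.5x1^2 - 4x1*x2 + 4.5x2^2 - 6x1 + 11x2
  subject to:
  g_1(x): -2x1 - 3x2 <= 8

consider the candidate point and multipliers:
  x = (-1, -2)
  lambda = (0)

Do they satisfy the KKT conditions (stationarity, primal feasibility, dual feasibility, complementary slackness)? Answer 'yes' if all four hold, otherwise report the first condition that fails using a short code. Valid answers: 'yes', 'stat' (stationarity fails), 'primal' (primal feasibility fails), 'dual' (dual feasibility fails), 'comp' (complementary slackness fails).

Gradient of f: grad f(x) = Q x + c = (-3, -3)
Constraint values g_i(x) = a_i^T x - b_i:
  g_1((-1, -2)) = 0
Stationarity residual: grad f(x) + sum_i lambda_i a_i = (-3, -3)
  -> stationarity FAILS
Primal feasibility (all g_i <= 0): OK
Dual feasibility (all lambda_i >= 0): OK
Complementary slackness (lambda_i * g_i(x) = 0 for all i): OK

Verdict: the first failing condition is stationarity -> stat.

stat


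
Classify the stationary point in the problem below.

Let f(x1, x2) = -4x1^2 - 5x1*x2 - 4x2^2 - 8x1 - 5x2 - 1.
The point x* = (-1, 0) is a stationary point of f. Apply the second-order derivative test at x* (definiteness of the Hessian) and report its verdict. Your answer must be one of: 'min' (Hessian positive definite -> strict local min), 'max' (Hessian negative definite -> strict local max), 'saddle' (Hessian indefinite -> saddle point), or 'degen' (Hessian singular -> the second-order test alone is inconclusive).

Compute the Hessian H = grad^2 f:
  H = [[-8, -5], [-5, -8]]
Verify stationarity: grad f(x*) = H x* + g = (0, 0).
Eigenvalues of H: -13, -3.
Both eigenvalues < 0, so H is negative definite -> x* is a strict local max.

max


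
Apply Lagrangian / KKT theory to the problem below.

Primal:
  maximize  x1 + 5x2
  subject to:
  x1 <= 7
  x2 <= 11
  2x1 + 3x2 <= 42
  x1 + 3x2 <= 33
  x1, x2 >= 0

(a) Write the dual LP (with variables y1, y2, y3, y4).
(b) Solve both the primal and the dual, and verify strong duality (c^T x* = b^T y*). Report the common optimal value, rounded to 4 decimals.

The standard primal-dual pair for 'max c^T x s.t. A x <= b, x >= 0' is:
  Dual:  min b^T y  s.t.  A^T y >= c,  y >= 0.

So the dual LP is:
  minimize  7y1 + 11y2 + 42y3 + 33y4
  subject to:
    y1 + 2y3 + y4 >= 1
    y2 + 3y3 + 3y4 >= 5
    y1, y2, y3, y4 >= 0

Solving the primal: x* = (0, 11).
  primal value c^T x* = 55.
Solving the dual: y* = (0, 2, 0, 1).
  dual value b^T y* = 55.
Strong duality: c^T x* = b^T y*. Confirmed.

55


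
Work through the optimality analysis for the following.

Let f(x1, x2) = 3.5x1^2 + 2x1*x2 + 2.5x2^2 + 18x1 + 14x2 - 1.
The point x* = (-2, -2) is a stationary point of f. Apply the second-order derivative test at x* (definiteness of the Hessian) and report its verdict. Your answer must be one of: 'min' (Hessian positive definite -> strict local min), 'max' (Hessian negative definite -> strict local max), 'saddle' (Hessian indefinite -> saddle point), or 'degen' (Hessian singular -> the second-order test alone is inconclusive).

Compute the Hessian H = grad^2 f:
  H = [[7, 2], [2, 5]]
Verify stationarity: grad f(x*) = H x* + g = (0, 0).
Eigenvalues of H: 3.7639, 8.2361.
Both eigenvalues > 0, so H is positive definite -> x* is a strict local min.

min


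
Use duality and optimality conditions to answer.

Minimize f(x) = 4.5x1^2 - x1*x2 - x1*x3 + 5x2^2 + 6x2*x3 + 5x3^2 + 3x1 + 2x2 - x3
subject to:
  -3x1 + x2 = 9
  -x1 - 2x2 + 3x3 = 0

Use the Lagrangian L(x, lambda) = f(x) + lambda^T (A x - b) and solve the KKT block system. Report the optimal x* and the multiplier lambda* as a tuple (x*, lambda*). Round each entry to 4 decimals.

Form the Lagrangian:
  L(x, lambda) = (1/2) x^T Q x + c^T x + lambda^T (A x - b)
Stationarity (grad_x L = 0): Q x + c + A^T lambda = 0.
Primal feasibility: A x = b.

This gives the KKT block system:
  [ Q   A^T ] [ x     ]   [-c ]
  [ A    0  ] [ lambda ] = [ b ]

Solving the linear system:
  x*      = (-2.803, 0.5909, -0.5404)
  lambda* = (-7.4321, 0.0186)
  f(x*)   = 30.1012

x* = (-2.803, 0.5909, -0.5404), lambda* = (-7.4321, 0.0186)


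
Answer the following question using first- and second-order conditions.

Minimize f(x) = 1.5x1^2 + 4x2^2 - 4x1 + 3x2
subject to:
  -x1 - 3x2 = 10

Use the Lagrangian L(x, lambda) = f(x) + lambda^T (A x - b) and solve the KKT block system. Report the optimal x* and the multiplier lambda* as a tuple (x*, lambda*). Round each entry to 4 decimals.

Form the Lagrangian:
  L(x, lambda) = (1/2) x^T Q x + c^T x + lambda^T (A x - b)
Stationarity (grad_x L = 0): Q x + c + A^T lambda = 0.
Primal feasibility: A x = b.

This gives the KKT block system:
  [ Q   A^T ] [ x     ]   [-c ]
  [ A    0  ] [ lambda ] = [ b ]

Solving the linear system:
  x*      = (-1, -3)
  lambda* = (-7)
  f(x*)   = 32.5

x* = (-1, -3), lambda* = (-7)


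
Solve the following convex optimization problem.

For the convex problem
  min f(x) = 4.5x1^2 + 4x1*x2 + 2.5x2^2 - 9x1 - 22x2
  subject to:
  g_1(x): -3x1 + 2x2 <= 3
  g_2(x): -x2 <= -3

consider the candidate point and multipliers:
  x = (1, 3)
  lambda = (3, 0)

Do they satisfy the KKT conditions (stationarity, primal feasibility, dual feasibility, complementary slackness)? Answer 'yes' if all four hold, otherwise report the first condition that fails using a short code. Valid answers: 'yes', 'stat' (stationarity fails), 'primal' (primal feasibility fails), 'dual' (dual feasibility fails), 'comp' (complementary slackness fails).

Gradient of f: grad f(x) = Q x + c = (12, -3)
Constraint values g_i(x) = a_i^T x - b_i:
  g_1((1, 3)) = 0
  g_2((1, 3)) = 0
Stationarity residual: grad f(x) + sum_i lambda_i a_i = (3, 3)
  -> stationarity FAILS
Primal feasibility (all g_i <= 0): OK
Dual feasibility (all lambda_i >= 0): OK
Complementary slackness (lambda_i * g_i(x) = 0 for all i): OK

Verdict: the first failing condition is stationarity -> stat.

stat


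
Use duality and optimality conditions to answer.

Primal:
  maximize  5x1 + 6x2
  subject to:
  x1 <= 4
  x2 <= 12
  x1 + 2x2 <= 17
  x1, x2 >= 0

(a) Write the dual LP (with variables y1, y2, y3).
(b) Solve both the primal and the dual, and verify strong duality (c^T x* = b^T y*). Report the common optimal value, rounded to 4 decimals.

The standard primal-dual pair for 'max c^T x s.t. A x <= b, x >= 0' is:
  Dual:  min b^T y  s.t.  A^T y >= c,  y >= 0.

So the dual LP is:
  minimize  4y1 + 12y2 + 17y3
  subject to:
    y1 + y3 >= 5
    y2 + 2y3 >= 6
    y1, y2, y3 >= 0

Solving the primal: x* = (4, 6.5).
  primal value c^T x* = 59.
Solving the dual: y* = (2, 0, 3).
  dual value b^T y* = 59.
Strong duality: c^T x* = b^T y*. Confirmed.

59


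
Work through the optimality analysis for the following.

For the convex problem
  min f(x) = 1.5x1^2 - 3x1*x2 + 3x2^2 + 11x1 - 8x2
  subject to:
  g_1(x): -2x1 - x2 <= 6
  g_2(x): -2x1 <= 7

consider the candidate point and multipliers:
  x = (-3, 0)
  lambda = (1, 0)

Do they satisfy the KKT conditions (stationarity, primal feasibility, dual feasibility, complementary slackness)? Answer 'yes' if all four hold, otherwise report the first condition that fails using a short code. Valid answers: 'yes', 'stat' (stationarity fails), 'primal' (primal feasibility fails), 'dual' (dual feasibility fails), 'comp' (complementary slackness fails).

Gradient of f: grad f(x) = Q x + c = (2, 1)
Constraint values g_i(x) = a_i^T x - b_i:
  g_1((-3, 0)) = 0
  g_2((-3, 0)) = -1
Stationarity residual: grad f(x) + sum_i lambda_i a_i = (0, 0)
  -> stationarity OK
Primal feasibility (all g_i <= 0): OK
Dual feasibility (all lambda_i >= 0): OK
Complementary slackness (lambda_i * g_i(x) = 0 for all i): OK

Verdict: yes, KKT holds.

yes


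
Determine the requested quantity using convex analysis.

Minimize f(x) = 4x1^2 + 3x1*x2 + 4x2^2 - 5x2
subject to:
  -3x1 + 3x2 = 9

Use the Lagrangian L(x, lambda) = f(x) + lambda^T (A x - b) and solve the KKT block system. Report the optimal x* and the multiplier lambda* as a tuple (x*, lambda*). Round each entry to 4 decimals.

Form the Lagrangian:
  L(x, lambda) = (1/2) x^T Q x + c^T x + lambda^T (A x - b)
Stationarity (grad_x L = 0): Q x + c + A^T lambda = 0.
Primal feasibility: A x = b.

This gives the KKT block system:
  [ Q   A^T ] [ x     ]   [-c ]
  [ A    0  ] [ lambda ] = [ b ]

Solving the linear system:
  x*      = (-1.2727, 1.7273)
  lambda* = (-1.6667)
  f(x*)   = 3.1818

x* = (-1.2727, 1.7273), lambda* = (-1.6667)


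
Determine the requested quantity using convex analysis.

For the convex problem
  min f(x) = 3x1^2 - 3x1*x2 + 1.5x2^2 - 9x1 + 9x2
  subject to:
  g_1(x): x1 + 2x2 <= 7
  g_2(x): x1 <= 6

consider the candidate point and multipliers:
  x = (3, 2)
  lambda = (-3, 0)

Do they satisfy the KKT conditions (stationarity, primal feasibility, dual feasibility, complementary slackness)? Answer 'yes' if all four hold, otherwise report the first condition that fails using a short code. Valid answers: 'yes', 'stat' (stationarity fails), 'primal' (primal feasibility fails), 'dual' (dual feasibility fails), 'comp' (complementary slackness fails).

Gradient of f: grad f(x) = Q x + c = (3, 6)
Constraint values g_i(x) = a_i^T x - b_i:
  g_1((3, 2)) = 0
  g_2((3, 2)) = -3
Stationarity residual: grad f(x) + sum_i lambda_i a_i = (0, 0)
  -> stationarity OK
Primal feasibility (all g_i <= 0): OK
Dual feasibility (all lambda_i >= 0): FAILS
Complementary slackness (lambda_i * g_i(x) = 0 for all i): OK

Verdict: the first failing condition is dual_feasibility -> dual.

dual


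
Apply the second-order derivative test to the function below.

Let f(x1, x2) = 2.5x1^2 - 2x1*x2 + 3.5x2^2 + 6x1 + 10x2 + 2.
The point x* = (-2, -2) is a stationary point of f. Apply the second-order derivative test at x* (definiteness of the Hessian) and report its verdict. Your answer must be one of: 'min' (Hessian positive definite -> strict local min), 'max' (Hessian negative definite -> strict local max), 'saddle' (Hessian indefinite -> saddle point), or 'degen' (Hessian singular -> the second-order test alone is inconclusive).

Compute the Hessian H = grad^2 f:
  H = [[5, -2], [-2, 7]]
Verify stationarity: grad f(x*) = H x* + g = (0, 0).
Eigenvalues of H: 3.7639, 8.2361.
Both eigenvalues > 0, so H is positive definite -> x* is a strict local min.

min


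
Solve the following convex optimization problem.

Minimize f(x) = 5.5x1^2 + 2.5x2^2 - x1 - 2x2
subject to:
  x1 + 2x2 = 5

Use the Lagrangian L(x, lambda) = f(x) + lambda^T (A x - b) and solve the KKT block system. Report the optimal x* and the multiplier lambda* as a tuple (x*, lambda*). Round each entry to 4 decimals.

Form the Lagrangian:
  L(x, lambda) = (1/2) x^T Q x + c^T x + lambda^T (A x - b)
Stationarity (grad_x L = 0): Q x + c + A^T lambda = 0.
Primal feasibility: A x = b.

This gives the KKT block system:
  [ Q   A^T ] [ x     ]   [-c ]
  [ A    0  ] [ lambda ] = [ b ]

Solving the linear system:
  x*      = (0.5102, 2.2449)
  lambda* = (-4.6122)
  f(x*)   = 9.0306

x* = (0.5102, 2.2449), lambda* = (-4.6122)


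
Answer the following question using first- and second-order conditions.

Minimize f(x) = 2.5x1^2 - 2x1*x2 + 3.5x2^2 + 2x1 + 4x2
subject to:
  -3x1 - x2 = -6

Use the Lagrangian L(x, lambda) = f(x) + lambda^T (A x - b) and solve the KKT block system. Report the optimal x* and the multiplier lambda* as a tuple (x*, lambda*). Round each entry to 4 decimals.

Form the Lagrangian:
  L(x, lambda) = (1/2) x^T Q x + c^T x + lambda^T (A x - b)
Stationarity (grad_x L = 0): Q x + c + A^T lambda = 0.
Primal feasibility: A x = b.

This gives the KKT block system:
  [ Q   A^T ] [ x     ]   [-c ]
  [ A    0  ] [ lambda ] = [ b ]

Solving the linear system:
  x*      = (1.85, 0.45)
  lambda* = (3.45)
  f(x*)   = 13.1

x* = (1.85, 0.45), lambda* = (3.45)


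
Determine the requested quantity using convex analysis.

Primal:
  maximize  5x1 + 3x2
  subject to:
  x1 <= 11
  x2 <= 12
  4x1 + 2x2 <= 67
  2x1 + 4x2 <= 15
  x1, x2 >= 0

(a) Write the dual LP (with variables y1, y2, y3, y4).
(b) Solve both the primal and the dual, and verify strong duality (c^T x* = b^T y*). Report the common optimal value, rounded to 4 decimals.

The standard primal-dual pair for 'max c^T x s.t. A x <= b, x >= 0' is:
  Dual:  min b^T y  s.t.  A^T y >= c,  y >= 0.

So the dual LP is:
  minimize  11y1 + 12y2 + 67y3 + 15y4
  subject to:
    y1 + 4y3 + 2y4 >= 5
    y2 + 2y3 + 4y4 >= 3
    y1, y2, y3, y4 >= 0

Solving the primal: x* = (7.5, 0).
  primal value c^T x* = 37.5.
Solving the dual: y* = (0, 0, 0, 2.5).
  dual value b^T y* = 37.5.
Strong duality: c^T x* = b^T y*. Confirmed.

37.5


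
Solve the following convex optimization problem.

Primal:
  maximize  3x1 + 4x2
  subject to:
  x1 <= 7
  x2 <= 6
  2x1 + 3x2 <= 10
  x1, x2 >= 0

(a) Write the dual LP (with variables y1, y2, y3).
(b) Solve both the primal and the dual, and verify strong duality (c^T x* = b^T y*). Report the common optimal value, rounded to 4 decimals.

The standard primal-dual pair for 'max c^T x s.t. A x <= b, x >= 0' is:
  Dual:  min b^T y  s.t.  A^T y >= c,  y >= 0.

So the dual LP is:
  minimize  7y1 + 6y2 + 10y3
  subject to:
    y1 + 2y3 >= 3
    y2 + 3y3 >= 4
    y1, y2, y3 >= 0

Solving the primal: x* = (5, 0).
  primal value c^T x* = 15.
Solving the dual: y* = (0, 0, 1.5).
  dual value b^T y* = 15.
Strong duality: c^T x* = b^T y*. Confirmed.

15


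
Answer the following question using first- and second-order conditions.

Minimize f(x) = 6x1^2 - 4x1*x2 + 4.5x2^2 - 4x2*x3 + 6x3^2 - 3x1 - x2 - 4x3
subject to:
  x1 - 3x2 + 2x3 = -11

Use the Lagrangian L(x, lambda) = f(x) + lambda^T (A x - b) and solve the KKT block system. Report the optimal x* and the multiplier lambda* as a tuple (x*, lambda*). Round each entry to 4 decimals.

Form the Lagrangian:
  L(x, lambda) = (1/2) x^T Q x + c^T x + lambda^T (A x - b)
Stationarity (grad_x L = 0): Q x + c + A^T lambda = 0.
Primal feasibility: A x = b.

This gives the KKT block system:
  [ Q   A^T ] [ x     ]   [-c ]
  [ A    0  ] [ lambda ] = [ b ]

Solving the linear system:
  x*      = (0.6527, 3.7992, -0.1276)
  lambda* = (10.364)
  f(x*)   = 54.3787

x* = (0.6527, 3.7992, -0.1276), lambda* = (10.364)


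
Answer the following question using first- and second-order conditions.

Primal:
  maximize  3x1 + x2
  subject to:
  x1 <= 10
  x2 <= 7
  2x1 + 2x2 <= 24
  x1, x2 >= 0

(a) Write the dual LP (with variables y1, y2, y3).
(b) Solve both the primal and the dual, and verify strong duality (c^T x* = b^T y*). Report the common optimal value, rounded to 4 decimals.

The standard primal-dual pair for 'max c^T x s.t. A x <= b, x >= 0' is:
  Dual:  min b^T y  s.t.  A^T y >= c,  y >= 0.

So the dual LP is:
  minimize  10y1 + 7y2 + 24y3
  subject to:
    y1 + 2y3 >= 3
    y2 + 2y3 >= 1
    y1, y2, y3 >= 0

Solving the primal: x* = (10, 2).
  primal value c^T x* = 32.
Solving the dual: y* = (2, 0, 0.5).
  dual value b^T y* = 32.
Strong duality: c^T x* = b^T y*. Confirmed.

32


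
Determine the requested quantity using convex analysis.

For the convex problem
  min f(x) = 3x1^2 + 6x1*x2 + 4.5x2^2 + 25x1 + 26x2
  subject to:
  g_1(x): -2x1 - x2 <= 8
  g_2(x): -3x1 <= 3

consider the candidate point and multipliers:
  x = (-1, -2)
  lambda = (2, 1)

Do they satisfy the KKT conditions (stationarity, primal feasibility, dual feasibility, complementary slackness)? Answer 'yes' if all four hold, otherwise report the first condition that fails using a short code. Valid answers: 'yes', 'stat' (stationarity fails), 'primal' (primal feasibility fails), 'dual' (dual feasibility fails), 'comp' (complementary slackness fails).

Gradient of f: grad f(x) = Q x + c = (7, 2)
Constraint values g_i(x) = a_i^T x - b_i:
  g_1((-1, -2)) = -4
  g_2((-1, -2)) = 0
Stationarity residual: grad f(x) + sum_i lambda_i a_i = (0, 0)
  -> stationarity OK
Primal feasibility (all g_i <= 0): OK
Dual feasibility (all lambda_i >= 0): OK
Complementary slackness (lambda_i * g_i(x) = 0 for all i): FAILS

Verdict: the first failing condition is complementary_slackness -> comp.

comp


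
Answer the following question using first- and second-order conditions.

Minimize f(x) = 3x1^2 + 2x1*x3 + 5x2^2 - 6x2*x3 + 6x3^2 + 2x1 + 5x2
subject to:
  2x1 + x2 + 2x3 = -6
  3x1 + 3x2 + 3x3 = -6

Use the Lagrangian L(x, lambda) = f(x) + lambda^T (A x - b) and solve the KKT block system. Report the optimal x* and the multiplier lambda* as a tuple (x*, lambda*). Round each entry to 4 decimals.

Form the Lagrangian:
  L(x, lambda) = (1/2) x^T Q x + c^T x + lambda^T (A x - b)
Stationarity (grad_x L = 0): Q x + c + A^T lambda = 0.
Primal feasibility: A x = b.

This gives the KKT block system:
  [ Q   A^T ] [ x     ]   [-c ]
  [ A    0  ] [ lambda ] = [ b ]

Solving the linear system:
  x*      = (-3.8571, 2, -0.1429)
  lambda* = (47.2857, -24.381)
  f(x*)   = 69.8571

x* = (-3.8571, 2, -0.1429), lambda* = (47.2857, -24.381)


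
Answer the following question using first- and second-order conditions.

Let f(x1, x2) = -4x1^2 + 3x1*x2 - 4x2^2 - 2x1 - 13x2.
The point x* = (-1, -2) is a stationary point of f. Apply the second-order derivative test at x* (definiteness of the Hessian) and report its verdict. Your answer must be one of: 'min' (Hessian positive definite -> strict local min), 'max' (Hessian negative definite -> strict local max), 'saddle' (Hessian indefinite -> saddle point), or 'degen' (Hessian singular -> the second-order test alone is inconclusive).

Compute the Hessian H = grad^2 f:
  H = [[-8, 3], [3, -8]]
Verify stationarity: grad f(x*) = H x* + g = (0, 0).
Eigenvalues of H: -11, -5.
Both eigenvalues < 0, so H is negative definite -> x* is a strict local max.

max
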